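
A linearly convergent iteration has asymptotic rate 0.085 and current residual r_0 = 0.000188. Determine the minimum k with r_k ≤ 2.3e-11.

7

After k steps, r_k ≈ 0.000188·0.085^k.
Need 0.085^k ≤ 2.3e-11/0.000188 = 1.2234e-07.
k ≥ ln(1.2234e-07)/ln(0.085) = -15.9165/-2.46510 = 6.457.
Smallest integer k = 7.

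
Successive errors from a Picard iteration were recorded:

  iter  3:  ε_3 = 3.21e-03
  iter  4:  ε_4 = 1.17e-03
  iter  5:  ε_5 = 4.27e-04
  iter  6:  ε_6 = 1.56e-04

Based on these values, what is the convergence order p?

1

Consecutive ratios: ε_6/ε_5 = 1.56e-04/4.27e-04 = 0.36534, ε_5/ε_4 = 4.27e-04/1.17e-03 = 0.364957.
p ≈ ln(0.36534)/ln(0.364957) = -1.0069/-1.0080 ≈ 1.00.
So the convergence is linear (order 1).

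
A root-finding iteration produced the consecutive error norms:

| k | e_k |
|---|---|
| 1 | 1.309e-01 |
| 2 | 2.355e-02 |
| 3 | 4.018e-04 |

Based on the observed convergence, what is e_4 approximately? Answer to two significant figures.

First estimate the order: p ≈ ln(e_3/e_2) / ln(e_2/e_1) = ln(4.018e-04/2.355e-02)/ln(2.355e-02/1.309e-01) = ln(0.0170616)/ln(0.179908) ≈ 2.3733.
Then e_4 ≈ e_3·(e_3/e_2)^p = 4.018e-04·(0.0170616)^2.3733 = 4.018e-04·6.36872e-05 ≈ 2.559e-08.

2.6e-8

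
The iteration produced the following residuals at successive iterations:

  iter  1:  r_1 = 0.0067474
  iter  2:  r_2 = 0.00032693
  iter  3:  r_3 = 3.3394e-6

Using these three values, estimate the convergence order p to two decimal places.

1.51

p ≈ ln(r_3/r_2) / ln(r_2/r_1)
  = ln(3.3394e-6/0.00032693) / ln(0.00032693/0.0067474)
  = ln(0.0102144) / ln(0.0484527)
  = -4.58396 / -3.02717 ≈ 1.51427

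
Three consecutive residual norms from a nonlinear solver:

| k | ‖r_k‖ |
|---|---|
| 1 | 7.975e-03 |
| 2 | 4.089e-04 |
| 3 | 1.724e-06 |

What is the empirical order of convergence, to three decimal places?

1.841

p ≈ ln(‖r_3‖/‖r_2‖) / ln(‖r_2‖/‖r_1‖)
  = ln(1.724e-06/4.089e-04) / ln(4.089e-04/7.975e-03)
  = ln(0.00421619) / ln(0.0512727)
  = -5.468823 / -2.970597 ≈ 1.840984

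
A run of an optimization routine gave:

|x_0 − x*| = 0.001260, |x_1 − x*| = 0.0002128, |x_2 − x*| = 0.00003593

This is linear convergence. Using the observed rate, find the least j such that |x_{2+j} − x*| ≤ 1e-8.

5

Rate ρ ≈ |x_2 − x*|/|x_1 − x*| = 0.00003593/0.0002128 = 0.1688.
After j more steps, |x_{2+j} − x*| ≈ 0.00003593·ρ^j; need ρ^j ≤ 1e-8/0.00003593 = 0.000278319.
j ≥ ln(0.000278319)/ln(0.1688) = -8.1867/-1.77904 = 4.602.
So 5 more iterations are needed.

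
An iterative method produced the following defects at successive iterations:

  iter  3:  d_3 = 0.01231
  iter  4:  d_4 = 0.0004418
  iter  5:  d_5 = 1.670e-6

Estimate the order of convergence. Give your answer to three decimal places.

p ≈ ln(d_5/d_4) / ln(d_4/d_3)
  = ln(1.670e-6/0.0004418) / ln(0.0004418/0.01231)
  = ln(0.00377999) / ln(0.0358895)
  = -5.578034 / -3.327311 ≈ 1.676439

1.676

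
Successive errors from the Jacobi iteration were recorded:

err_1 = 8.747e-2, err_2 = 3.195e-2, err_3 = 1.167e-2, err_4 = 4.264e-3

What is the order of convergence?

1

Consecutive ratios: err_4/err_3 = 4.264e-3/1.167e-2 = 0.365381, err_3/err_2 = 1.167e-2/3.195e-2 = 0.365258.
p ≈ ln(0.365381)/ln(0.365258) = -1.0068/-1.0072 ≈ 1.00.
So the convergence is linear (order 1).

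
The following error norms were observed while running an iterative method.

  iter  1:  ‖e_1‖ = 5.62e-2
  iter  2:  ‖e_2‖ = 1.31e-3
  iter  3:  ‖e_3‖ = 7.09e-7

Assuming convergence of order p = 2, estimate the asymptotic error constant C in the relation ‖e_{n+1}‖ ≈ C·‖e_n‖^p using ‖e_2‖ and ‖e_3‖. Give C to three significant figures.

C ≈ ‖e_3‖ / ‖e_2‖^2
  = 7.09e-7 / (1.31e-3)^2
  = 7.09e-7 / 1.7161e-06 ≈ 0.41315

0.413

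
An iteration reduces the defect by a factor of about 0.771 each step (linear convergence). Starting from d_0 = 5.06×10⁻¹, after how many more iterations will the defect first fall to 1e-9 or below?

78

After k steps, d_k ≈ 5.06×10⁻¹·0.771^k.
Need 0.771^k ≤ 1e-9/5.06×10⁻¹ = 1.97628e-09.
k ≥ ln(1.97628e-09)/ln(0.771) = -20.0420/-0.26007 = 77.064.
Smallest integer k = 78.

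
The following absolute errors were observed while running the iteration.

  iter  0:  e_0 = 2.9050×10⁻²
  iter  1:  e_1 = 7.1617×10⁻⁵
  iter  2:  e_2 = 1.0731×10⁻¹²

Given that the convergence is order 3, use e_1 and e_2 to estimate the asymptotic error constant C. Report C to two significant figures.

2.9

C ≈ e_2 / e_1^3
  = 1.0731×10⁻¹² / (7.1617×10⁻⁵)^3
  = 1.0731×10⁻¹² / 3.67323e-13 ≈ 2.9214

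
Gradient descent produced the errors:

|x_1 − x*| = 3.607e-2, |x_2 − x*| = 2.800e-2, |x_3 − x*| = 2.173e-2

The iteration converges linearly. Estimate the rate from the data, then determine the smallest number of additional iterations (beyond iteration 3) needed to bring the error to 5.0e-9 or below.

Rate ρ ≈ |x_3 − x*|/|x_2 − x*| = 2.173e-2/2.800e-2 = 0.7761.
After j more steps, |x_{3+j} − x*| ≈ 2.173e-2·ρ^j; need ρ^j ≤ 5.0e-9/2.173e-2 = 2.30097e-07.
j ≥ ln(2.30097e-07)/ln(0.7761) = -15.2848/-0.25347 = 60.302.
So 61 more iterations are needed.

61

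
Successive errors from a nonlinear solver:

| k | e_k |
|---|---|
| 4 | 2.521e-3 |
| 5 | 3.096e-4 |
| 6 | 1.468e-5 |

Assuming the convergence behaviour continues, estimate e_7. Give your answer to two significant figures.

First estimate the order: p ≈ ln(e_6/e_5) / ln(e_5/e_4) = ln(1.468e-5/3.096e-4)/ln(3.096e-4/2.521e-3) = ln(0.047416)/ln(0.122808) ≈ 1.4538.
Then e_7 ≈ e_6·(e_6/e_5)^p = 1.468e-5·(0.047416)^1.4538 = 1.468e-5·0.0118867 ≈ 1.745e-07.

1.7e-7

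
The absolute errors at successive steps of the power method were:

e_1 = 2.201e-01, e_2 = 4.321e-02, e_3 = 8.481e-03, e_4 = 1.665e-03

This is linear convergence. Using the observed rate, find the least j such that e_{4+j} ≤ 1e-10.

11

Rate ρ ≈ e_4/e_3 = 1.665e-03/8.481e-03 = 0.1963.
After j more steps, e_{4+j} ≈ 1.665e-03·ρ^j; need ρ^j ≤ 1e-10/1.665e-03 = 6.00601e-08.
j ≥ ln(6.00601e-08)/ln(0.1963) = -16.6279/-1.62811 = 10.213.
So 11 more iterations are needed.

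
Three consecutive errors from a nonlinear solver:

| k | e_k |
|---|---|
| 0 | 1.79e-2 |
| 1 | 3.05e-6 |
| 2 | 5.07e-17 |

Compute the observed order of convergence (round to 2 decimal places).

2.86

p ≈ ln(e_2/e_1) / ln(e_1/e_0)
  = ln(5.07e-17/3.05e-6) / ln(3.05e-6/1.79e-2)
  = ln(1.6623e-11) / ln(0.000170391)
  = -24.82023 / -8.67741 ≈ 2.86033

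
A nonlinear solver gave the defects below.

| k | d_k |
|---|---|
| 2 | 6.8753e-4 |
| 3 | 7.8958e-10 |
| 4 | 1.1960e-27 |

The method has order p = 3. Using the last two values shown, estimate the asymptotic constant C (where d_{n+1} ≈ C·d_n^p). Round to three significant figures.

C ≈ d_4 / d_3^3
  = 1.1960e-27 / (7.8958e-10)^3
  = 1.1960e-27 / 4.92253e-28 ≈ 2.4296

2.43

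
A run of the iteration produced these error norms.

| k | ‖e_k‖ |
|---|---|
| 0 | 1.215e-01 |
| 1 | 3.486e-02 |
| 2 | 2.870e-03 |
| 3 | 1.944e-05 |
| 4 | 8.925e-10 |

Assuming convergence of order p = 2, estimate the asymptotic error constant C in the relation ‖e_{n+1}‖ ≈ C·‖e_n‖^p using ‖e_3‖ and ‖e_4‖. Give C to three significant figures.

2.36

C ≈ ‖e_4‖ / ‖e_3‖^2
  = 8.925e-10 / (1.944e-05)^2
  = 8.925e-10 / 3.77914e-10 ≈ 2.3617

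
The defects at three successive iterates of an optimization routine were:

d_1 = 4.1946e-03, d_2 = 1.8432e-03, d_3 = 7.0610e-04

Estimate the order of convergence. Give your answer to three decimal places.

p ≈ ln(d_3/d_2) / ln(d_2/d_1)
  = ln(7.0610e-04/1.8432e-03) / ln(1.8432e-03/4.1946e-03)
  = ln(0.383084) / ln(0.439422)
  = -0.959501 / -0.822295 ≈ 1.166857

1.167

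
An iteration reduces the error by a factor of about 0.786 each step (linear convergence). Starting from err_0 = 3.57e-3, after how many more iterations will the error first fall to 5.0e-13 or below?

95

After k steps, err_k ≈ 3.57e-3·0.786^k.
Need 0.786^k ≤ 5.0e-13/3.57e-3 = 1.40056e-10.
k ≥ ln(1.40056e-10)/ln(0.786) = -22.6890/-0.24080 = 94.223.
Smallest integer k = 95.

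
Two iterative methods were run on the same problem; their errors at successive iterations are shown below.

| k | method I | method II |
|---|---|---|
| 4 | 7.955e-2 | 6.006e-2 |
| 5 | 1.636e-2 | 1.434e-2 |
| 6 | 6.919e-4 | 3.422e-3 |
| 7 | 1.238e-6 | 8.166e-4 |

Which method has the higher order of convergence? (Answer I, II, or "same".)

Method I: p ≈ ln(1.238e-6/6.919e-4)/ln(6.919e-4/1.636e-2) ≈ 2.00.
Method II: p ≈ ln(8.166e-4/3.422e-3)/ln(3.422e-3/1.434e-2) ≈ 1.00.
Method I has the higher order (≈2.0 vs ≈1.0).

I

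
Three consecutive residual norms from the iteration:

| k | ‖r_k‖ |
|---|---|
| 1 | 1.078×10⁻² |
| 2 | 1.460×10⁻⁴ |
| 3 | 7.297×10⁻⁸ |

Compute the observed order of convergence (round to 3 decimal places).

1.767

p ≈ ln(‖r_3‖/‖r_2‖) / ln(‖r_2‖/‖r_1‖)
  = ln(7.297×10⁻⁸/1.460×10⁻⁴) / ln(1.460×10⁻⁴/1.078×10⁻²)
  = ln(0.000499795) / ln(0.0135436)
  = -7.601313 / -4.301841 ≈ 1.766991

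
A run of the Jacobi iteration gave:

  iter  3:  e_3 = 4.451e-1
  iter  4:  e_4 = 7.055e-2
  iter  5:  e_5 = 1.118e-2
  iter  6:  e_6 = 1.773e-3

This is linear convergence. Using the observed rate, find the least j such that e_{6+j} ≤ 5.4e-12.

Rate ρ ≈ e_6/e_5 = 1.773e-3/1.118e-2 = 0.1586.
After j more steps, e_{6+j} ≈ 1.773e-3·ρ^j; need ρ^j ≤ 5.4e-12/1.773e-3 = 3.04569e-09.
j ≥ ln(3.04569e-09)/ln(0.1586) = -19.6095/-1.84137 = 10.649.
So 11 more iterations are needed.

11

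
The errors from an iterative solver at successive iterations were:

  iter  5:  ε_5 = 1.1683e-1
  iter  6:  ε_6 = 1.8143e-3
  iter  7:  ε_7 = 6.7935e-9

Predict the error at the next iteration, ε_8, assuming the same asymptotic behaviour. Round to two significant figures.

First estimate the order: p ≈ ln(ε_7/ε_6) / ln(ε_6/ε_5) = ln(6.7935e-9/1.8143e-3)/ln(1.8143e-3/1.1683e-1) = ln(3.74442e-06)/ln(0.0155294) ≈ 3.0000.
Then ε_8 ≈ ε_7·(ε_7/ε_6)^p = 6.7935e-9·(3.74442e-06)^3.0000 = 6.7935e-9·5.24993e-17 ≈ 3.567e-25.

3.6e-25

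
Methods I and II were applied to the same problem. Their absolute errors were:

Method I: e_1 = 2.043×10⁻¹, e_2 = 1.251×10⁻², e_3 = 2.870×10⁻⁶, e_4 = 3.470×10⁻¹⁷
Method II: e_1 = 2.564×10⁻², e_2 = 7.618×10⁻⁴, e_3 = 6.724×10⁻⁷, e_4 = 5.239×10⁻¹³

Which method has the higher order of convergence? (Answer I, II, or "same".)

Method I: p ≈ ln(3.470×10⁻¹⁷/2.870×10⁻⁶)/ln(2.870×10⁻⁶/1.251×10⁻²) ≈ 3.00.
Method II: p ≈ ln(5.239×10⁻¹³/6.724×10⁻⁷)/ln(6.724×10⁻⁷/7.618×10⁻⁴) ≈ 2.00.
Method I has the higher order (≈3.0 vs ≈2.0).

I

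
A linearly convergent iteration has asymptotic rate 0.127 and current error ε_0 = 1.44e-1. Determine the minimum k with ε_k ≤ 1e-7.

7

After k steps, ε_k ≈ 1.44e-1·0.127^k.
Need 0.127^k ≤ 1e-7/1.44e-1 = 6.94444e-07.
k ≥ ln(6.94444e-07)/ln(0.127) = -14.1802/-2.06357 = 6.872.
Smallest integer k = 7.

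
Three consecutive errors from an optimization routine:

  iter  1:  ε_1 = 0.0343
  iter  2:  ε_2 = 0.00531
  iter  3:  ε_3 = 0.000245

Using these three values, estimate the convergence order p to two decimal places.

1.65

p ≈ ln(ε_3/ε_2) / ln(ε_2/ε_1)
  = ln(0.000245/0.00531) / ln(0.00531/0.0343)
  = ln(0.0461394) / ln(0.15481)
  = -3.07609 / -1.86556 ≈ 1.64888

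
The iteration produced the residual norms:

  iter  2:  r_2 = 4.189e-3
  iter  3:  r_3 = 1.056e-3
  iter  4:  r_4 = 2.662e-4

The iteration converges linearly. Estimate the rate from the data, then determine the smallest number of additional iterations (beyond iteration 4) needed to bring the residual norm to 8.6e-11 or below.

Rate ρ ≈ r_4/r_3 = 2.662e-4/1.056e-3 = 0.2521.
After j more steps, r_{4+j} ≈ 2.662e-4·ρ^j; need ρ^j ≤ 8.6e-11/2.662e-4 = 3.23065e-07.
j ≥ ln(3.23065e-07)/ln(0.2521) = -14.9454/-1.37793 = 10.846.
So 11 more iterations are needed.

11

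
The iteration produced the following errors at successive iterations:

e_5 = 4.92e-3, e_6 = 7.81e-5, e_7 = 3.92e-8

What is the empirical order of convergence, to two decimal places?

p ≈ ln(e_7/e_6) / ln(e_6/e_5)
  = ln(3.92e-8/7.81e-5) / ln(7.81e-5/4.92e-3)
  = ln(0.000501921) / ln(0.015874)
  = -7.59707 / -4.14307 ≈ 1.83368

1.83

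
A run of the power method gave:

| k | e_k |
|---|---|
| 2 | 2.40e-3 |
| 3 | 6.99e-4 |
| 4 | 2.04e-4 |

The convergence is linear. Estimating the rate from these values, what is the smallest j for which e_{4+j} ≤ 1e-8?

9

Rate ρ ≈ e_4/e_3 = 2.04e-4/6.99e-4 = 0.2918.
After j more steps, e_{4+j} ≈ 2.04e-4·ρ^j; need ρ^j ≤ 1e-8/2.04e-4 = 4.90196e-05.
j ≥ ln(4.90196e-05)/ln(0.2918) = -9.9233/-1.23169 = 8.057.
So 9 more iterations are needed.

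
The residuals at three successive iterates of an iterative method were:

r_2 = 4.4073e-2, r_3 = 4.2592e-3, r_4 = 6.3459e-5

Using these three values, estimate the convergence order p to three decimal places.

1.800

p ≈ ln(r_4/r_3) / ln(r_3/r_2)
  = ln(6.3459e-5/4.2592e-3) / ln(4.2592e-3/4.4073e-2)
  = ln(0.0148993) / ln(0.0966397)
  = -4.206441 / -2.336766 ≈ 1.800112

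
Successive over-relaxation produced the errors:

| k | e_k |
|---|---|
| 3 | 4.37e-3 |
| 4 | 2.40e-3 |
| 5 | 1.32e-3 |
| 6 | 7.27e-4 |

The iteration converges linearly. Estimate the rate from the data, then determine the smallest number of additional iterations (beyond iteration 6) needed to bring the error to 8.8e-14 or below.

Rate ρ ≈ e_6/e_5 = 7.27e-4/1.32e-3 = 0.5508.
After j more steps, e_{6+j} ≈ 7.27e-4·ρ^j; need ρ^j ≤ 8.8e-14/7.27e-4 = 1.21045e-10.
j ≥ ln(1.21045e-10)/ln(0.5508) = -22.8349/-0.59638 = 38.289.
So 39 more iterations are needed.

39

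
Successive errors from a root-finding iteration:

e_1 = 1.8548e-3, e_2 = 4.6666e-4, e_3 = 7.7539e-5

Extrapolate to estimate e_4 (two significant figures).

First estimate the order: p ≈ ln(e_3/e_2) / ln(e_2/e_1) = ln(7.7539e-5/4.6666e-4)/ln(4.6666e-4/1.8548e-3) = ln(0.166157)/ln(0.251596) ≈ 1.3007.
Then e_4 ≈ e_3·(e_3/e_2)^p = 7.7539e-5·(0.166157)^1.3007 = 7.7539e-5·0.0968565 ≈ 7.51e-06.

7.5e-6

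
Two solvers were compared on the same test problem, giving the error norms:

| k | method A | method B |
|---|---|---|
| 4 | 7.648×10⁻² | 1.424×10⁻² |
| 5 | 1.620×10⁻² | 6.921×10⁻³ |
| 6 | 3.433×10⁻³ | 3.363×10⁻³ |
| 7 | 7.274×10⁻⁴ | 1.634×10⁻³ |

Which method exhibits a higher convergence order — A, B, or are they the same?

Method A: p ≈ ln(7.274×10⁻⁴/3.433×10⁻³)/ln(3.433×10⁻³/1.620×10⁻²) ≈ 1.00.
Method B: p ≈ ln(1.634×10⁻³/3.363×10⁻³)/ln(3.363×10⁻³/6.921×10⁻³) ≈ 1.00.
Both orders ≈ 1.0 — effectively the same.

same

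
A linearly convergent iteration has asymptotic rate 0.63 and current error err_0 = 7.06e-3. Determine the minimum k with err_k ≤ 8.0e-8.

25

After k steps, err_k ≈ 7.06e-3·0.63^k.
Need 0.63^k ≤ 8.0e-8/7.06e-3 = 1.13314e-05.
k ≥ ln(1.13314e-05)/ln(0.63) = -11.3879/-0.46204 = 24.647.
Smallest integer k = 25.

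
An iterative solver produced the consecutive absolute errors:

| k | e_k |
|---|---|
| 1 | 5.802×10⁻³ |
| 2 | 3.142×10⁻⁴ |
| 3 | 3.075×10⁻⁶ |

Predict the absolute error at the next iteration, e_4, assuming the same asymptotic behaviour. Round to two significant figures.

2.0e-9

First estimate the order: p ≈ ln(e_3/e_2) / ln(e_2/e_1) = ln(3.075×10⁻⁶/3.142×10⁻⁴)/ln(3.142×10⁻⁴/5.802×10⁻³) = ln(0.00978676)/ln(0.0541537) ≈ 1.5867.
Then e_4 ≈ e_3·(e_3/e_2)^p = 3.075×10⁻⁶·(0.00978676)^1.5867 = 3.075×10⁻⁶·0.000648256 ≈ 1.993e-09.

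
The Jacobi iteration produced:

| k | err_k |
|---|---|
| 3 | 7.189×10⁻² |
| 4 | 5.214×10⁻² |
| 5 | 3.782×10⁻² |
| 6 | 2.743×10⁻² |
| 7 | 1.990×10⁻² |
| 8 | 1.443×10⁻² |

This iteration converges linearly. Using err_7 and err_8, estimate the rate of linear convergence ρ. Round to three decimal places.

ρ ≈ err_8/err_7 = 1.443×10⁻²/1.990×10⁻² = 0.72513

0.725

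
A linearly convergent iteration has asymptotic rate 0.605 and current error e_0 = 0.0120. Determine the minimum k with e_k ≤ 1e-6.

19

After k steps, e_k ≈ 0.0120·0.605^k.
Need 0.605^k ≤ 1e-6/0.0120 = 8.33333e-05.
k ≥ ln(8.33333e-05)/ln(0.605) = -9.3927/-0.50253 = 18.691.
Smallest integer k = 19.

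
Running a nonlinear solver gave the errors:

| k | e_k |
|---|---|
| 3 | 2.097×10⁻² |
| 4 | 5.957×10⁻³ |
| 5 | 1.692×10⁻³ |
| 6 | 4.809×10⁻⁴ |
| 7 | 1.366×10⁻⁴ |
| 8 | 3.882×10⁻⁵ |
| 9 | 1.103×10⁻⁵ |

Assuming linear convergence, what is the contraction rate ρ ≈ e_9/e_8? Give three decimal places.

ρ ≈ e_9/e_8 = 1.103×10⁻⁵/3.882×10⁻⁵ = 0.28413

0.284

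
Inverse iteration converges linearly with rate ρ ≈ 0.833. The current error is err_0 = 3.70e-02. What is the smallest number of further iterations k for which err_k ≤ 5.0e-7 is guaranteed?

After k steps, err_k ≈ 3.70e-02·0.833^k.
Need 0.833^k ≤ 5.0e-7/3.70e-02 = 1.35135e-05.
k ≥ ln(1.35135e-05)/ln(0.833) = -11.2118/-0.18272 = 61.361.
Smallest integer k = 62.

62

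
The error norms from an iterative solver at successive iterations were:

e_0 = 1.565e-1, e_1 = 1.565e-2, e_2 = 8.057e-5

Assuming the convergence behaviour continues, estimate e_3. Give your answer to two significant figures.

First estimate the order: p ≈ ln(e_2/e_1) / ln(e_1/e_0) = ln(8.057e-5/1.565e-2)/ln(1.565e-2/1.565e-1) = ln(0.00514824)/ln(0.1) ≈ 2.2883.
Then e_3 ≈ e_2·(e_2/e_1)^p = 8.057e-5·(0.00514824)^2.2883 = 8.057e-5·5.80215e-06 ≈ 4.675e-10.

4.7e-10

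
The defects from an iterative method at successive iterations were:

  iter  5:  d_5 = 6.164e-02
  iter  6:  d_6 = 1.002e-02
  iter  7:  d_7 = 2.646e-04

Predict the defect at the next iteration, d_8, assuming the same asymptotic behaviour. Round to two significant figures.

1.8e-7

First estimate the order: p ≈ ln(d_7/d_6) / ln(d_6/d_5) = ln(2.646e-04/1.002e-02)/ln(1.002e-02/6.164e-02) = ln(0.0264072)/ln(0.162557) ≈ 2.0004.
Then d_8 ≈ d_7·(d_7/d_6)^p = 2.646e-04·(0.0264072)^2.0004 = 2.646e-04·0.000696327 ≈ 1.842e-07.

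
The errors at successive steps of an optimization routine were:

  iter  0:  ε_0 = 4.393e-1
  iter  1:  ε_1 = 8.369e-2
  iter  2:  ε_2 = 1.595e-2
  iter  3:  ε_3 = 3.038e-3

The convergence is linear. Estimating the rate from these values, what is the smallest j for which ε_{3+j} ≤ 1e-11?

12

Rate ρ ≈ ε_3/ε_2 = 3.038e-3/1.595e-2 = 0.1905.
After j more steps, ε_{3+j} ≈ 3.038e-3·ρ^j; need ρ^j ≤ 1e-11/3.038e-3 = 3.29164e-09.
j ≥ ln(3.29164e-09)/ln(0.1905) = -19.5319/-1.65810 = 11.780.
So 12 more iterations are needed.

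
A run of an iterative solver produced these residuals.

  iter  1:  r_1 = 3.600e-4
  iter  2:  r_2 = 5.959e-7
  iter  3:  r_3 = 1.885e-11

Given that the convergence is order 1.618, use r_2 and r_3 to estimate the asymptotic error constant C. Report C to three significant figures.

0.222

C ≈ r_3 / r_2^1.618
  = 1.885e-11 / (5.959e-7)^1.618
  = 1.885e-11 / 8.47677e-11 ≈ 0.22237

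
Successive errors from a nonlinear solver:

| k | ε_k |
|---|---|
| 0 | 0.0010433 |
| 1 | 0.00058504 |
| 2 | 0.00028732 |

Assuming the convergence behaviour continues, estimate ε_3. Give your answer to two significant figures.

1.2e-4

First estimate the order: p ≈ ln(ε_2/ε_1) / ln(ε_1/ε_0) = ln(0.00028732/0.00058504)/ln(0.00058504/0.0010433) = ln(0.491112)/ln(0.560759) ≈ 1.2293.
Then ε_3 ≈ ε_2·(ε_2/ε_1)^p = 0.00028732·(0.491112)^1.2293 = 0.00028732·0.417223 ≈ 0.0001199.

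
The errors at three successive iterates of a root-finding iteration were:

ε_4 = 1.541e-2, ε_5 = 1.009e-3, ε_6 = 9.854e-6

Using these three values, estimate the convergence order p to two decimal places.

p ≈ ln(ε_6/ε_5) / ln(ε_5/ε_4)
  = ln(9.854e-6/1.009e-3) / ln(1.009e-3/1.541e-2)
  = ln(0.00976611) / ln(0.065477)
  = -4.62884 / -2.72606 ≈ 1.69800

1.70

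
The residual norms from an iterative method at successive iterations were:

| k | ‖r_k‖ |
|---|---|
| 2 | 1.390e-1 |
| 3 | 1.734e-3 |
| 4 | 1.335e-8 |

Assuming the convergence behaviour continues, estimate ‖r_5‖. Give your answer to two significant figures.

First estimate the order: p ≈ ln(‖r_4‖/‖r_3‖) / ln(‖r_3‖/‖r_2‖) = ln(1.335e-8/1.734e-3)/ln(1.734e-3/1.390e-1) = ln(7.69896e-06)/ln(0.0124748) ≈ 2.6857.
Then ‖r_5‖ ≈ ‖r_4‖·(‖r_4‖/‖r_3‖)^p = 1.335e-8·(7.69896e-06)^2.6857 = 1.335e-8·1.8471e-14 ≈ 2.466e-22.

2.5e-22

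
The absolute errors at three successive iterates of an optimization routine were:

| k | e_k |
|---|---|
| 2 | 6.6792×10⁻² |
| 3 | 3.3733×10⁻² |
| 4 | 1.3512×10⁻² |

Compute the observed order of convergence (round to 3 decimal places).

1.339

p ≈ ln(e_4/e_3) / ln(e_3/e_2)
  = ln(1.3512×10⁻²/3.3733×10⁻²) / ln(3.3733×10⁻²/6.6792×10⁻²)
  = ln(0.400557) / ln(0.505046)
  = -0.914899 / -0.683106 ≈ 1.339322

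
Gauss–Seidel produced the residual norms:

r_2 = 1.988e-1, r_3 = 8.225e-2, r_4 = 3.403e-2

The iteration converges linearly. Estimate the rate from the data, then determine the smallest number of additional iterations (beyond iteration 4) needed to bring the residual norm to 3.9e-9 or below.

19

Rate ρ ≈ r_4/r_3 = 3.403e-2/8.225e-2 = 0.4137.
After j more steps, r_{4+j} ≈ 3.403e-2·ρ^j; need ρ^j ≤ 3.9e-9/3.403e-2 = 1.14605e-07.
j ≥ ln(1.14605e-07)/ln(0.4137) = -15.9818/-0.88261 = 18.107.
So 19 more iterations are needed.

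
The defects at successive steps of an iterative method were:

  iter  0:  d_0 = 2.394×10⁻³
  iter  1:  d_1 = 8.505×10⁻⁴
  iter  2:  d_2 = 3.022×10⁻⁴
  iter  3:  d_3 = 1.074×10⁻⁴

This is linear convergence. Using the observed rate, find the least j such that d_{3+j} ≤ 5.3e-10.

Rate ρ ≈ d_3/d_2 = 1.074×10⁻⁴/3.022×10⁻⁴ = 0.3554.
After j more steps, d_{3+j} ≈ 1.074×10⁻⁴·ρ^j; need ρ^j ≤ 5.3e-10/1.074×10⁻⁴ = 4.93482e-06.
j ≥ ln(4.93482e-06)/ln(0.3554) = -12.2192/-1.03451 = 11.812.
So 12 more iterations are needed.

12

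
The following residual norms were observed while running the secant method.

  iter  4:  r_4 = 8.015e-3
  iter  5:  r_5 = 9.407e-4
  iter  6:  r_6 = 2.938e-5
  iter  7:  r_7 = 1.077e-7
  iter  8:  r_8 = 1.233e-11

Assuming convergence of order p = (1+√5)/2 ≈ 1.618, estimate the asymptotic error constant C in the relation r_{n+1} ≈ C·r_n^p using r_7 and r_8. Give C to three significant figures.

C ≈ r_8 / r_7^1.618
  = 1.233e-11 / (1.077e-7)^1.618
  = 1.233e-11 / 5.32261e-12 ≈ 2.3165

2.32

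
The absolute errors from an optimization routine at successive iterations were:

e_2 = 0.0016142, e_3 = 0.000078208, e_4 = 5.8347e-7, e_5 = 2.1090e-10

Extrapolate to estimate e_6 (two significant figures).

First estimate the order: p ≈ ln(e_5/e_4) / ln(e_4/e_3) = ln(2.1090e-10/5.8347e-7)/ln(5.8347e-7/0.000078208) = ln(0.000361458)/ln(0.00746049) ≈ 1.6180.
Then e_6 ≈ e_5·(e_5/e_4)^p = 2.1090e-10·(0.000361458)^1.6180 = 2.1090e-10·2.69735e-06 ≈ 5.689e-16.

5.7e-16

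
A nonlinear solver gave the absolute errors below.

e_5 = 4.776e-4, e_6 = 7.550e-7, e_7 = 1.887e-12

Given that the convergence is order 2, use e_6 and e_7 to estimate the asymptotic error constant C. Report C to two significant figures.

3.3

C ≈ e_7 / e_6^2
  = 1.887e-12 / (7.550e-7)^2
  = 1.887e-12 / 5.70025e-13 ≈ 3.3104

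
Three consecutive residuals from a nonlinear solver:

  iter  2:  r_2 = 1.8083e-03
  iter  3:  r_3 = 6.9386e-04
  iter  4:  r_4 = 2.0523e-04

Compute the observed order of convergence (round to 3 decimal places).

1.272

p ≈ ln(r_4/r_3) / ln(r_3/r_2)
  = ln(2.0523e-04/6.9386e-04) / ln(6.9386e-04/1.8083e-03)
  = ln(0.29578) / ln(0.383708)
  = -1.218139 / -0.957873 ≈ 1.271712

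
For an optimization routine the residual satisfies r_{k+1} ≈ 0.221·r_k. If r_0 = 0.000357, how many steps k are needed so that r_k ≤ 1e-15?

After k steps, r_k ≈ 0.000357·0.221^k.
Need 0.221^k ≤ 1e-15/0.000357 = 2.80112e-12.
k ≥ ln(2.80112e-12)/ln(0.221) = -26.6010/-1.50959 = 17.621.
Smallest integer k = 18.

18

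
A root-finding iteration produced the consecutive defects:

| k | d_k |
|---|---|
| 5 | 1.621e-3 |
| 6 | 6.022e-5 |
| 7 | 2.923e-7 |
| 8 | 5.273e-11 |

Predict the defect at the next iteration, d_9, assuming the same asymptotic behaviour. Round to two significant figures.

First estimate the order: p ≈ ln(d_8/d_7) / ln(d_7/d_6) = ln(5.273e-11/2.923e-7)/ln(2.923e-7/6.022e-5) = ln(0.000180397)/ln(0.00485387) ≈ 1.6179.
Then d_9 ≈ d_8·(d_8/d_7)^p = 5.273e-11·(0.000180397)^1.6179 = 5.273e-11·8.76907e-07 ≈ 4.624e-17.

4.6e-17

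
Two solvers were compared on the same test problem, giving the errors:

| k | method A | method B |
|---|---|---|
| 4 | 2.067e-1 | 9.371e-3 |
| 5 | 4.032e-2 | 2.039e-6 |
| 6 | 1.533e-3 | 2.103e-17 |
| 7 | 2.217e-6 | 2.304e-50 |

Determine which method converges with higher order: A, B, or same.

B

Method A: p ≈ ln(2.217e-6/1.533e-3)/ln(1.533e-3/4.032e-2) ≈ 2.00.
Method B: p ≈ ln(2.304e-50/2.103e-17)/ln(2.103e-17/2.039e-6) ≈ 3.00.
Method B has the higher order (≈3.0 vs ≈2.0).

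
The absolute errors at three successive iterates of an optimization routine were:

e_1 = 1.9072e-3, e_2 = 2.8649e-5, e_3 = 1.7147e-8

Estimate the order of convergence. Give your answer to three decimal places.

1.768

p ≈ ln(e_3/e_2) / ln(e_2/e_1)
  = ln(1.7147e-8/2.8649e-5) / ln(2.8649e-5/1.9072e-3)
  = ln(0.00059852) / ln(0.0150215)
  = -7.421051 / -4.198273 ≈ 1.767644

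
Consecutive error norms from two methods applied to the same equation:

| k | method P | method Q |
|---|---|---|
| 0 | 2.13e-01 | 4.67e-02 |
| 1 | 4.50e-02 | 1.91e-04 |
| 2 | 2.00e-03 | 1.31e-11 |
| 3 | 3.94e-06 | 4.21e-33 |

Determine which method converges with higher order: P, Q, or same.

Method P: p ≈ ln(3.94e-06/2.00e-03)/ln(2.00e-03/4.50e-02) ≈ 2.00.
Method Q: p ≈ ln(4.21e-33/1.31e-11)/ln(1.31e-11/1.91e-04) ≈ 3.00.
Method Q has the higher order (≈3.0 vs ≈2.0).

Q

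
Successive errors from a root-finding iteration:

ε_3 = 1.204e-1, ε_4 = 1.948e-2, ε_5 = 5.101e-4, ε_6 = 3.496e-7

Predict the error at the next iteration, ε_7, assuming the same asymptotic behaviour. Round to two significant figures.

First estimate the order: p ≈ ln(ε_6/ε_5) / ln(ε_5/ε_4) = ln(3.496e-7/5.101e-4)/ln(5.101e-4/1.948e-2) = ln(0.000685356)/ln(0.0261858) ≈ 2.0001.
Then ε_7 ≈ ε_6·(ε_6/ε_5)^p = 3.496e-7·(0.000685356)^2.0001 = 3.496e-7·4.69371e-07 ≈ 1.641e-13.

1.6e-13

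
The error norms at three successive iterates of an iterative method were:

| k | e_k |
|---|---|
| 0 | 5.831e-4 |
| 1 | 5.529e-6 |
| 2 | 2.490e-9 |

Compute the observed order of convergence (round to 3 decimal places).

1.654

p ≈ ln(e_2/e_1) / ln(e_1/e_0)
  = ln(2.490e-9/5.529e-6) / ln(5.529e-6/5.831e-4)
  = ln(0.000450353) / ln(0.00948208)
  = -7.705479 / -4.658352 ≈ 1.654121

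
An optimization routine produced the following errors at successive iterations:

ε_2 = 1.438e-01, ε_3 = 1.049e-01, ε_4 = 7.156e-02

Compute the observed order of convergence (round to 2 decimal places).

p ≈ ln(ε_4/ε_3) / ln(ε_3/ε_2)
  = ln(7.156e-02/1.049e-01) / ln(1.049e-01/1.438e-01)
  = ln(0.682173) / ln(0.729485)
  = -0.38247 / -0.31542 ≈ 1.21257

1.21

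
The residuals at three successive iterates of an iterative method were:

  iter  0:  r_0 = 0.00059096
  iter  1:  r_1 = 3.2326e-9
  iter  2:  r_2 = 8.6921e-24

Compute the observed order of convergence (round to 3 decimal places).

2.769

p ≈ ln(r_2/r_1) / ln(r_1/r_0)
  = ln(8.6921e-24/3.2326e-9) / ln(3.2326e-9/0.00059096)
  = ln(2.68889e-15) / ln(5.47008e-06)
  = -33.549648 / -12.116217 ≈ 2.768987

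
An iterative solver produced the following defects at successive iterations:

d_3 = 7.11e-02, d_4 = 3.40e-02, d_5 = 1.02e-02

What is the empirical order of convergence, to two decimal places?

1.63

p ≈ ln(d_5/d_4) / ln(d_4/d_3)
  = ln(1.02e-02/3.40e-02) / ln(3.40e-02/7.11e-02)
  = ln(0.3) / ln(0.4782)
  = -1.20397 / -0.73773 ≈ 1.63199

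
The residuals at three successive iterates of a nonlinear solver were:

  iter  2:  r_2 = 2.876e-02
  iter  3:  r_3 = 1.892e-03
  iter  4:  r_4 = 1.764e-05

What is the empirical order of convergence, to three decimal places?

1.718

p ≈ ln(r_4/r_3) / ln(r_3/r_2)
  = ln(1.764e-05/1.892e-03) / ln(1.892e-03/2.876e-02)
  = ln(0.00932347) / ln(0.0657858)
  = -4.675220 / -2.721351 ≈ 1.717978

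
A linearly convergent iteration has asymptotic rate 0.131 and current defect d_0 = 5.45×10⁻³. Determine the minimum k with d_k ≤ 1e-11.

After k steps, d_k ≈ 5.45×10⁻³·0.131^k.
Need 0.131^k ≤ 1e-11/5.45×10⁻³ = 1.83486e-09.
k ≥ ln(1.83486e-09)/ln(0.131) = -20.1163/-2.03256 = 9.897.
Smallest integer k = 10.

10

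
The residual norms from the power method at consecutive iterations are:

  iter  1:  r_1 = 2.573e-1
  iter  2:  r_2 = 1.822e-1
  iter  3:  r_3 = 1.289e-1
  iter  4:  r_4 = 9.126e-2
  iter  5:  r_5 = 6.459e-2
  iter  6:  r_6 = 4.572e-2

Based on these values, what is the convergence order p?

Consecutive ratios: r_6/r_5 = 4.572e-2/6.459e-2 = 0.70785, r_5/r_4 = 6.459e-2/9.126e-2 = 0.707758.
p ≈ ln(0.70785)/ln(0.707758) = -0.3455/-0.3457 ≈ 1.00.
So the convergence is linear (order 1).

1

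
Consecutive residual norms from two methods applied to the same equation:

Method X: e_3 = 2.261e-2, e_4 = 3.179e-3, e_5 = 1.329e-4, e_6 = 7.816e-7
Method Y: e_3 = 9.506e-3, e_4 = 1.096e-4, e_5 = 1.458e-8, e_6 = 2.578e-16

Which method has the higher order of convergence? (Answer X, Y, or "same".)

Y

Method X: p ≈ ln(7.816e-7/1.329e-4)/ln(1.329e-4/3.179e-3) ≈ 1.62.
Method Y: p ≈ ln(2.578e-16/1.458e-8)/ln(1.458e-8/1.096e-4) ≈ 2.00.
Method Y has the higher order (≈2.0 vs ≈1.6).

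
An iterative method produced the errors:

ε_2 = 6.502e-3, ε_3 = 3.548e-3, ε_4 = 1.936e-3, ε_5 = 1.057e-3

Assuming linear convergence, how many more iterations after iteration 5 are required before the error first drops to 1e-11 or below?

Rate ρ ≈ ε_5/ε_4 = 1.057e-3/1.936e-3 = 0.5460.
After j more steps, ε_{5+j} ≈ 1.057e-3·ρ^j; need ρ^j ≤ 1e-11/1.057e-3 = 9.46074e-09.
j ≥ ln(9.46074e-09)/ln(0.5460) = -18.4761/-0.60514 = 30.532.
So 31 more iterations are needed.

31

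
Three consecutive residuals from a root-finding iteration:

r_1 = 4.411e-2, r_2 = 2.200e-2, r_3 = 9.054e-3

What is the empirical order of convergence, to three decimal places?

p ≈ ln(r_3/r_2) / ln(r_2/r_1)
  = ln(9.054e-3/2.200e-2) / ln(2.200e-2/4.411e-2)
  = ln(0.411545) / ln(0.498753)
  = -0.887837 / -0.695644 ≈ 1.276281

1.276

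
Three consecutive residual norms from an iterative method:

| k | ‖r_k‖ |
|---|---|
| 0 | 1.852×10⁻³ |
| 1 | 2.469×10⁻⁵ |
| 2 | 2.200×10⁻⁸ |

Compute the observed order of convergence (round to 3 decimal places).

1.627

p ≈ ln(‖r_2‖/‖r_1‖) / ln(‖r_1‖/‖r_0‖)
  = ln(2.200×10⁻⁸/2.469×10⁻⁵) / ln(2.469×10⁻⁵/1.852×10⁻³)
  = ln(0.000891049) / ln(0.0133315)
  = -7.023111 / -4.317626 ≈ 1.626614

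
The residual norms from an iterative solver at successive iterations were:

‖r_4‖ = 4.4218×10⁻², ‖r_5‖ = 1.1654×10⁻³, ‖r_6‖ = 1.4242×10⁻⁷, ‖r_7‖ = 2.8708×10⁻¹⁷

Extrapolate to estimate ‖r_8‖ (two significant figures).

First estimate the order: p ≈ ln(‖r_7‖/‖r_6‖) / ln(‖r_6‖/‖r_5‖) = ln(2.8708×10⁻¹⁷/1.4242×10⁻⁷)/ln(1.4242×10⁻⁷/1.1654×10⁻³) = ln(2.01573e-10)/ln(0.000122207) ≈ 2.4778.
Then ‖r_8‖ ≈ ‖r_7‖·(‖r_7‖/‖r_6‖)^p = 2.8708×10⁻¹⁷·(2.01573e-10)^2.4778 = 2.8708×10⁻¹⁷·9.4694e-25 ≈ 2.718e-41.

2.7e-41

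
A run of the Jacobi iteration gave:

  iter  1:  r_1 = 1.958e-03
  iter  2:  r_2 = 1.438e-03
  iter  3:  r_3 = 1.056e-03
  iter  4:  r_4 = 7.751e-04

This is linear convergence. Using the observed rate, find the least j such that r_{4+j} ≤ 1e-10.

Rate ρ ≈ r_4/r_3 = 7.751e-04/1.056e-03 = 0.7340.
After j more steps, r_{4+j} ≈ 7.751e-04·ρ^j; need ρ^j ≤ 1e-10/7.751e-04 = 1.29016e-07.
j ≥ ln(1.29016e-07)/ln(0.7340) = -15.8633/-0.30925 = 51.296.
So 52 more iterations are needed.

52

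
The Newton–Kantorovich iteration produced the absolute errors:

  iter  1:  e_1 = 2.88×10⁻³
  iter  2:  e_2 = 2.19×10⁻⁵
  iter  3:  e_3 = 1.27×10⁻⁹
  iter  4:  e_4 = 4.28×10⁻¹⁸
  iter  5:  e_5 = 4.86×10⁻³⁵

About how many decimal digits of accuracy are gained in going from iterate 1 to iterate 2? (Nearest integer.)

2

Digits gained ≈ log₁₀(e_1/e_2) = log₁₀(2.88×10⁻³/2.19×10⁻⁵) = log₁₀(131.507) ≈ 2.119.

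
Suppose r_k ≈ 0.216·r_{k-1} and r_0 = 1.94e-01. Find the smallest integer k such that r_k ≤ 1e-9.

13

After k steps, r_k ≈ 1.94e-01·0.216^k.
Need 0.216^k ≤ 1e-9/1.94e-01 = 5.15464e-09.
k ≥ ln(5.15464e-09)/ln(0.216) = -19.0834/-1.53248 = 12.453.
Smallest integer k = 13.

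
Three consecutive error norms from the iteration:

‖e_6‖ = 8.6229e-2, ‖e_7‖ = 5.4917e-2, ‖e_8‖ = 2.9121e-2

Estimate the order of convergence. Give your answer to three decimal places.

1.406

p ≈ ln(‖e_8‖/‖e_7‖) / ln(‖e_7‖/‖e_6‖)
  = ln(2.9121e-2/5.4917e-2) / ln(5.4917e-2/8.6229e-2)
  = ln(0.530273) / ln(0.636874)
  = -0.634363 / -0.451183 ≈ 1.405999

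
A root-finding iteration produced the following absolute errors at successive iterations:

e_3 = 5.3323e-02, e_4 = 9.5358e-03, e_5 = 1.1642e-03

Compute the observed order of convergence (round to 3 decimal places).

1.222

p ≈ ln(e_5/e_4) / ln(e_4/e_3)
  = ln(1.1642e-03/9.5358e-03) / ln(9.5358e-03/5.3323e-02)
  = ln(0.122087) / ln(0.178831)
  = -2.103021 / -1.721314 ≈ 1.221753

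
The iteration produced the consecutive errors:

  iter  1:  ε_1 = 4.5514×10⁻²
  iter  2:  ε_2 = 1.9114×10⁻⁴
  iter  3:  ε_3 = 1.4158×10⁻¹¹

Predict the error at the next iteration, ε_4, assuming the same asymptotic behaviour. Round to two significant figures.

5.8e-33

First estimate the order: p ≈ ln(ε_3/ε_2) / ln(ε_2/ε_1) = ln(1.4158×10⁻¹¹/1.9114×10⁻⁴)/ln(1.9114×10⁻⁴/4.5514×10⁻²) = ln(7.40714e-08)/ln(0.00419959) ≈ 3.0000.
Then ε_4 ≈ ε_3·(ε_3/ε_2)^p = 1.4158×10⁻¹¹·(7.40714e-08)^3.0000 = 1.4158×10⁻¹¹·4.06398e-22 ≈ 5.754e-33.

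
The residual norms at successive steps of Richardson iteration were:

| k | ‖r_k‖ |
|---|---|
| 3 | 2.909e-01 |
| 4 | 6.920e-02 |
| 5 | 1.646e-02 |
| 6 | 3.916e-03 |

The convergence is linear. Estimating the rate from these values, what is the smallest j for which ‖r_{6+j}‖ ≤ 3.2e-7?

Rate ρ ≈ ‖r_6‖/‖r_5‖ = 3.916e-03/1.646e-02 = 0.2379.
After j more steps, ‖r_{6+j}‖ ≈ 3.916e-03·ρ^j; need ρ^j ≤ 3.2e-7/3.916e-03 = 8.1716e-05.
j ≥ ln(8.1716e-05)/ln(0.2379) = -9.4123/-1.43590 = 6.555.
So 7 more iterations are needed.

7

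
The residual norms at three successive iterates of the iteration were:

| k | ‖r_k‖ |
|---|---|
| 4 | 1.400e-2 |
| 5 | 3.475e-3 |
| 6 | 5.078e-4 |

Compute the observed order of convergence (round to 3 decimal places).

1.380

p ≈ ln(‖r_6‖/‖r_5‖) / ln(‖r_5‖/‖r_4‖)
  = ln(5.078e-4/3.475e-3) / ln(3.475e-3/1.400e-2)
  = ln(0.146129) / ln(0.248214)
  = -1.923265 / -1.393464 ≈ 1.380204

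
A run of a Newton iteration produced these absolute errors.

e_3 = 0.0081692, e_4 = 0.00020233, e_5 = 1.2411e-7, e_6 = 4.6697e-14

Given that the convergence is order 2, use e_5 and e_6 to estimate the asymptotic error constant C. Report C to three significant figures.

3.03

C ≈ e_6 / e_5^2
  = 4.6697e-14 / (1.2411e-7)^2
  = 4.6697e-14 / 1.54033e-14 ≈ 3.0316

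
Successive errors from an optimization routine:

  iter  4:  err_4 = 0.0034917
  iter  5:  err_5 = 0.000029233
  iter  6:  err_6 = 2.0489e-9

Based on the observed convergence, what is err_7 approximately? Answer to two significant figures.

First estimate the order: p ≈ ln(err_6/err_5) / ln(err_5/err_4) = ln(2.0489e-9/0.000029233)/ln(0.000029233/0.0034917) = ln(7.00886e-05)/ln(0.00837214) ≈ 2.0000.
Then err_7 ≈ err_6·(err_6/err_5)^p = 2.0489e-9·(7.00886e-05)^2.0000 = 2.0489e-9·4.91241e-09 ≈ 1.007e-17.

1.0e-17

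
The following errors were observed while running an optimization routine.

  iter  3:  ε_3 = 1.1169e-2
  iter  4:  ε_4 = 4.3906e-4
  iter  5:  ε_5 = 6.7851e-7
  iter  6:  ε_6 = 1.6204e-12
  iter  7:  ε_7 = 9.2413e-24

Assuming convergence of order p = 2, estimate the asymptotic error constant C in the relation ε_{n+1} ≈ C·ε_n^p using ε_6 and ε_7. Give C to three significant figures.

3.52

C ≈ ε_7 / ε_6^2
  = 9.2413e-24 / (1.6204e-12)^2
  = 9.2413e-24 / 2.6257e-24 ≈ 3.5196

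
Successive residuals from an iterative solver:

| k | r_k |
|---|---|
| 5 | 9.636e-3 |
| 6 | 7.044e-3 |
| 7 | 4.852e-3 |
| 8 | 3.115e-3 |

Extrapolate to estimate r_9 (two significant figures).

First estimate the order: p ≈ ln(r_8/r_7) / ln(r_7/r_6) = ln(3.115e-3/4.852e-3)/ln(4.852e-3/7.044e-3) = ln(0.642003)/ln(0.688813) ≈ 1.1888.
Then r_9 ≈ r_8·(r_8/r_7)^p = 3.115e-3·(0.642003)^1.1888 = 3.115e-3·0.590473 ≈ 0.001839.

1.8e-3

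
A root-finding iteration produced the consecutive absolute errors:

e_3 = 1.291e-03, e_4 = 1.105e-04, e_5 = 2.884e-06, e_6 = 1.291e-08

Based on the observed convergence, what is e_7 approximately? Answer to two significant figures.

First estimate the order: p ≈ ln(e_6/e_5) / ln(e_5/e_4) = ln(1.291e-08/2.884e-06)/ln(2.884e-06/1.105e-04) = ln(0.00447642)/ln(0.0260995) ≈ 1.4836.
Then e_7 ≈ e_6·(e_6/e_5)^p = 1.291e-08·(0.00447642)^1.4836 = 1.291e-08·0.000327281 ≈ 4.225e-12.

4.2e-12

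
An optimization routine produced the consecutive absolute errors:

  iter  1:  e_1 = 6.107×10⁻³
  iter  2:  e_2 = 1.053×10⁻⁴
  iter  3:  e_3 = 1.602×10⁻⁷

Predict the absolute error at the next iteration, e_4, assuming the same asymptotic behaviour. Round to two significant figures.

5.0e-12

First estimate the order: p ≈ ln(e_3/e_2) / ln(e_2/e_1) = ln(1.602×10⁻⁷/1.053×10⁻⁴)/ln(1.053×10⁻⁴/6.107×10⁻³) = ln(0.00152137)/ln(0.0172425) ≈ 1.5979.
Then e_4 ≈ e_3·(e_3/e_2)^p = 1.602×10⁻⁷·(0.00152137)^1.5979 = 1.602×10⁻⁷·3.14408e-05 ≈ 5.037e-12.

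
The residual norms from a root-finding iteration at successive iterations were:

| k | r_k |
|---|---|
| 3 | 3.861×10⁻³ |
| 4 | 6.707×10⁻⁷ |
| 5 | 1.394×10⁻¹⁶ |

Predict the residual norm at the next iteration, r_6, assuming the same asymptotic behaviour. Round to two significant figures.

First estimate the order: p ≈ ln(r_5/r_4) / ln(r_4/r_3) = ln(1.394×10⁻¹⁶/6.707×10⁻⁷)/ln(6.707×10⁻⁷/3.861×10⁻³) = ln(2.07843e-10)/ln(0.000173711) ≈ 2.5750.
Then r_6 ≈ r_5·(r_5/r_4)^p = 1.394×10⁻¹⁶·(2.07843e-10)^2.5750 = 1.394×10⁻¹⁶·1.16995e-25 ≈ 1.631e-41.

1.6e-41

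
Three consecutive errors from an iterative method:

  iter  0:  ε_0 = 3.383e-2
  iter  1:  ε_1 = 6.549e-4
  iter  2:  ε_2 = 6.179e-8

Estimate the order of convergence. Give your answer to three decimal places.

2.350

p ≈ ln(ε_2/ε_1) / ln(ε_1/ε_0)
  = ln(6.179e-8/6.549e-4) / ln(6.549e-4/3.383e-2)
  = ln(9.43503e-05) / ln(0.0193586)
  = -9.268496 / -3.944619 ≈ 2.349656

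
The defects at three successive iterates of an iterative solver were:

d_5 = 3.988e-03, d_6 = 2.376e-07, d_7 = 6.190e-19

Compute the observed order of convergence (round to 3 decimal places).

2.742

p ≈ ln(d_7/d_6) / ln(d_6/d_5)
  = ln(6.190e-19/2.376e-07) / ln(2.376e-07/3.988e-03)
  = ln(2.60522e-12) / ln(5.95787e-05)
  = -26.673504 / -9.728212 ≈ 2.741871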